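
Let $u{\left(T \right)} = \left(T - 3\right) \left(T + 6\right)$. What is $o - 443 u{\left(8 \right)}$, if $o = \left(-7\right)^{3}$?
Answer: $-31353$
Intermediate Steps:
$o = -343$
$u{\left(T \right)} = \left(-3 + T\right) \left(6 + T\right)$
$o - 443 u{\left(8 \right)} = -343 - 443 \left(-18 + 8^{2} + 3 \cdot 8\right) = -343 - 443 \left(-18 + 64 + 24\right) = -343 - 31010 = -31353$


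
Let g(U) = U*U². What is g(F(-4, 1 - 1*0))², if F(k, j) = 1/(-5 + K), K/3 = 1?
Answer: 1/64 ≈ 0.015625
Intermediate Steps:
K = 3 (K = 3*1 = 3)
F(k, j) = -½ (F(k, j) = 1/(-5 + 3) = 1/(-2) = -½)
g(U) = U³
g(F(-4, 1 - 1*0))² = ((-½)³)² = (-⅛)² = 1/64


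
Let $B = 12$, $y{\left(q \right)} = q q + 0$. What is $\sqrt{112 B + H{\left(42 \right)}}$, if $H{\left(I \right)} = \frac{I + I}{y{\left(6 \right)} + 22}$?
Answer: $\frac{\sqrt{1131522}}{29} \approx 36.68$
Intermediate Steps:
$y{\left(q \right)} = q^{2}$ ($y{\left(q \right)} = q^{2} + 0 = q^{2}$)
$H{\left(I \right)} = \frac{I}{29}$ ($H{\left(I \right)} = \frac{I + I}{6^{2} + 22} = \frac{2 I}{36 + 22} = \frac{2 I}{58} = 2 I \frac{1}{58} = \frac{I}{29}$)
$\sqrt{112 B + H{\left(42 \right)}} = \sqrt{112 \cdot 12 + \frac{1}{29} \cdot 42} = \sqrt{1344 + \frac{42}{29}} = \sqrt{\frac{39018}{29}} = \frac{\sqrt{1131522}}{29}$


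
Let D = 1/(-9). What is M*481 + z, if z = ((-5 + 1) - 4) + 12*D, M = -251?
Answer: -362221/3 ≈ -1.2074e+5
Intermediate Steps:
D = -⅑ ≈ -0.11111
z = -28/3 (z = ((-5 + 1) - 4) + 12*(-⅑) = (-4 - 4) - 4/3 = -8 - 4/3 = -28/3 ≈ -9.3333)
M*481 + z = -251*481 - 28/3 = -120731 - 28/3 = -362221/3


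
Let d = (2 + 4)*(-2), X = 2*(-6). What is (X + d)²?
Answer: 576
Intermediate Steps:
X = -12
d = -12 (d = 6*(-2) = -12)
(X + d)² = (-12 - 12)² = (-24)² = 576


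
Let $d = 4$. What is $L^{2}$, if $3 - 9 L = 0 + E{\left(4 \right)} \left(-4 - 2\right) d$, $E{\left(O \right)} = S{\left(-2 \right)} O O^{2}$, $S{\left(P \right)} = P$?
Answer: $116281$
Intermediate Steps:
$E{\left(O \right)} = - 2 O^{3}$ ($E{\left(O \right)} = - 2 O O^{2} = - 2 O^{3}$)
$L = -341$ ($L = \frac{1}{3} - \frac{0 + - 2 \cdot 4^{3} \left(-4 - 2\right) 4}{9} = \frac{1}{3} - \frac{0 + \left(-2\right) 64 \left(\left(-6\right) 4\right)}{9} = \frac{1}{3} - \frac{0 - -3072}{9} = \frac{1}{3} - \frac{0 + 3072}{9} = \frac{1}{3} - \frac{1024}{3} = -341$)
$L^{2} = \left(-341\right)^{2} = 116281$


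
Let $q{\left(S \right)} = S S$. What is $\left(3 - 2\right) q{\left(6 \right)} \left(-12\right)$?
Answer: $-432$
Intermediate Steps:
$q{\left(S \right)} = S^{2}$
$\left(3 - 2\right) q{\left(6 \right)} \left(-12\right) = \left(3 - 2\right) 6^{2} \left(-12\right) = 1 \cdot 36 \left(-12\right) = 36 \left(-12\right) = -432$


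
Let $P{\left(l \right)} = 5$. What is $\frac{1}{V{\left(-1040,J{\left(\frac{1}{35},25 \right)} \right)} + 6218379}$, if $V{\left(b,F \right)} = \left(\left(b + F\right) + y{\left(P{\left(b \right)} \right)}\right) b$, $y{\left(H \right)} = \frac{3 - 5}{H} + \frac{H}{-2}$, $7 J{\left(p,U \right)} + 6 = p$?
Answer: $\frac{49}{357890227} \approx 1.3691 \cdot 10^{-7}$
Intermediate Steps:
$J{\left(p,U \right)} = - \frac{6}{7} + \frac{p}{7}$
$y{\left(H \right)} = - \frac{2}{H} - \frac{H}{2}$ ($y{\left(H \right)} = - \frac{2}{H} + H \left(- \frac{1}{2}\right) = - \frac{2}{H} - \frac{H}{2}$)
$V{\left(b,F \right)} = b \left(- \frac{29}{10} + F + b\right)$ ($V{\left(b,F \right)} = \left(\left(b + F\right) - \left(\frac{5}{2} + \frac{2}{5}\right)\right) b = \left(\left(F + b\right) - \frac{29}{10}\right) b = \left(- \frac{29}{10} + F + b\right) b = b \left(- \frac{29}{10} + F + b\right)$)
$\frac{1}{V{\left(-1040,J{\left(\frac{1}{35},25 \right)} \right)} + 6218379} = \frac{1}{\frac{1}{10} \left(-1040\right) \left(-29 + 10 \left(- \frac{6}{7} + \frac{1}{7 \cdot 35}\right) + 10 \left(-1040\right)\right) + 6218379} = \frac{1}{\frac{1}{10} \left(-1040\right) \left(-29 + 10 \left(- \frac{6}{7} + \frac{1}{7} \cdot \frac{1}{35}\right) - 10400\right) + 6218379} = \frac{1}{\frac{1}{10} \left(-1040\right) \left(-29 + 10 \left(- \frac{6}{7} + \frac{1}{245}\right) - 10400\right) + 6218379} = \frac{1}{\frac{1}{10} \left(-1040\right) \left(-29 + 10 \left(- \frac{209}{245}\right) - 10400\right) + 6218379} = \frac{1}{\frac{1}{10} \left(-1040\right) \left(-29 - \frac{418}{49} - 10400\right) + 6218379} = \frac{1}{\frac{1}{10} \left(-1040\right) \left(- \frac{511439}{49}\right) + 6218379} = \frac{1}{\frac{53189656}{49} + 6218379} = \frac{1}{\frac{357890227}{49}} = \frac{49}{357890227}$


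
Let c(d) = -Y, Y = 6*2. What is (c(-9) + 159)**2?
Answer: 21609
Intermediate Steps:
Y = 12
c(d) = -12 (c(d) = -1*12 = -12)
(c(-9) + 159)**2 = (-12 + 159)**2 = 147**2 = 21609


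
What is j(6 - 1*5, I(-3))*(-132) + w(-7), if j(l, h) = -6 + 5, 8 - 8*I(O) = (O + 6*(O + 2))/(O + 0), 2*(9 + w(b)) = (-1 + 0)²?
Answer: 247/2 ≈ 123.50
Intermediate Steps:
w(b) = -17/2 (w(b) = -9 + (-1 + 0)²/2 = -9 + (½)*(-1)² = -9 + (½)*1 = -9 + ½ = -17/2)
I(O) = 1 - (12 + 7*O)/(8*O) (I(O) = 1 - (O + 6*(O + 2))/(8*(O + 0)) = 1 - (O + 6*(2 + O))/(8*O) = 1 - (O + (12 + 6*O))/(8*O) = 1 - (12 + 7*O)/(8*O))
j(l, h) = -1
j(6 - 1*5, I(-3))*(-132) + w(-7) = -1*(-132) - 17/2 = 132 - 17/2 = 247/2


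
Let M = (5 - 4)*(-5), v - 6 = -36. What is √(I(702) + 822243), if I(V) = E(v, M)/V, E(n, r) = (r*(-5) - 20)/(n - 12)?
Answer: √2206114147237/1638 ≈ 906.78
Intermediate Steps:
v = -30 (v = 6 - 36 = -30)
M = -5 (M = 1*(-5) = -5)
E(n, r) = (-20 - 5*r)/(-12 + n) (E(n, r) = (-5*r - 20)/(-12 + n) = (-20 - 5*r)/(-12 + n))
I(V) = -5/(42*V) (I(V) = (5*(-4 - 1*(-5))/(-12 - 30))/V = (5*(-4 + 5)/(-42))/V = (5*(-1/42)*1)/V = -5/(42*V))
√(I(702) + 822243) = √(-5/42/702 + 822243) = √(-5/42*1/702 + 822243) = √(-5/29484 + 822243) = √(24243012607/29484) = √2206114147237/1638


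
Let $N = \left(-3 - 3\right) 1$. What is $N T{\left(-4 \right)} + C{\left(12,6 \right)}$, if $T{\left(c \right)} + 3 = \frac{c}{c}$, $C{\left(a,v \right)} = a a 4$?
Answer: $588$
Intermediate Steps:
$C{\left(a,v \right)} = 4 a^{2}$ ($C{\left(a,v \right)} = a^{2} \cdot 4 = 4 a^{2}$)
$T{\left(c \right)} = -2$ ($T{\left(c \right)} = -3 + \frac{c}{c} = -3 + 1 = -2$)
$N = -6$ ($N = \left(-6\right) 1 = -6$)
$N T{\left(-4 \right)} + C{\left(12,6 \right)} = \left(-6\right) \left(-2\right) + 4 \cdot 12^{2} = 12 + 4 \cdot 144 = 12 + 576 = 588$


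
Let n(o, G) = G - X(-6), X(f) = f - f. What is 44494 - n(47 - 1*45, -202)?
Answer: 44696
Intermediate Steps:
X(f) = 0
n(o, G) = G (n(o, G) = G - 1*0 = G + 0 = G)
44494 - n(47 - 1*45, -202) = 44494 - 1*(-202) = 44494 + 202 = 44696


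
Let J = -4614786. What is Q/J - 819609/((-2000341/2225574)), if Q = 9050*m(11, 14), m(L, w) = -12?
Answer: 200424608989197178/219789181953 ≈ 9.1190e+5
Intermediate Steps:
Q = -108600 (Q = 9050*(-12) = -108600)
Q/J - 819609/((-2000341/2225574)) = -108600/(-4614786) - 819609/((-2000341/2225574)) = -108600*(-1/4614786) - 819609/((-2000341*1/2225574)) = 18100/769131 - 819609/(-2000341/2225574) = 18100/769131 - 819609*(-2225574/2000341) = 18100/769131 + 260585782938/285763 = 200424608989197178/219789181953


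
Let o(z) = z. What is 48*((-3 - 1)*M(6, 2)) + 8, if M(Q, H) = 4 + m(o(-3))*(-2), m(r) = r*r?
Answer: 2696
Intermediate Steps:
m(r) = r**2
M(Q, H) = -14 (M(Q, H) = 4 + (-3)**2*(-2) = 4 + 9*(-2) = 4 - 18 = -14)
48*((-3 - 1)*M(6, 2)) + 8 = 48*((-3 - 1)*(-14)) + 8 = 48*(-4*(-14)) + 8 = 48*56 + 8 = 2688 + 8 = 2696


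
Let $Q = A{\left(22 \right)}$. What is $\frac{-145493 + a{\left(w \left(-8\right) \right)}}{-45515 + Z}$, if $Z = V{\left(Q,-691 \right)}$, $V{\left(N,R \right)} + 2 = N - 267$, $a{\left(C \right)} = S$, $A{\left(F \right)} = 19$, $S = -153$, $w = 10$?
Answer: $\frac{145646}{45765} \approx 3.1825$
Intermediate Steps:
$a{\left(C \right)} = -153$
$Q = 19$
$V{\left(N,R \right)} = -269 + N$ ($V{\left(N,R \right)} = -2 + \left(N - 267\right) = -2 + \left(-267 + N\right) = -269 + N$)
$Z = -250$ ($Z = -269 + 19 = -250$)
$\frac{-145493 + a{\left(w \left(-8\right) \right)}}{-45515 + Z} = \frac{-145493 - 153}{-45515 - 250} = - \frac{145646}{-45765} = \left(-145646\right) \left(- \frac{1}{45765}\right) = \frac{145646}{45765}$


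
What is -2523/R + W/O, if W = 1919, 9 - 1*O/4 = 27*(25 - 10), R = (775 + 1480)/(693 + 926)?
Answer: -588595523/324720 ≈ -1812.6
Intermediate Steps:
R = 2255/1619 ≈ 1.3928
O = -1584 (O = 36 - 108*(25 - 10) = 36 - 108*15 = 36 - 4*405 = 36 - 1620 = -1584)
-2523/R + W/O = -2523/2255/1619 + 1919/(-1584) = -2523*1619/2255 + 1919*(-1/1584) = -4084737/2255 - 1919/1584 = -588595523/324720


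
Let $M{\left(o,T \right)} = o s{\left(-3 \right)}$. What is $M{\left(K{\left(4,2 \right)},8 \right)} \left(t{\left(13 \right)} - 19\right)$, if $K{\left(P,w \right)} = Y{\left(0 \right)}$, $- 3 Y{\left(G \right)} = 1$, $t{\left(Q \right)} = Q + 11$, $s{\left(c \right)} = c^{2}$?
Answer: $-15$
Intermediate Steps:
$t{\left(Q \right)} = 11 + Q$
$Y{\left(G \right)} = - \frac{1}{3}$ ($Y{\left(G \right)} = \left(- \frac{1}{3}\right) 1 = - \frac{1}{3}$)
$K{\left(P,w \right)} = - \frac{1}{3}$
$M{\left(o,T \right)} = 9 o$ ($M{\left(o,T \right)} = o \left(-3\right)^{2} = o 9 = 9 o$)
$M{\left(K{\left(4,2 \right)},8 \right)} \left(t{\left(13 \right)} - 19\right) = 9 \left(- \frac{1}{3}\right) \left(\left(11 + 13\right) - 19\right) = - 3 \left(24 - 19\right) = \left(-3\right) 5 = -15$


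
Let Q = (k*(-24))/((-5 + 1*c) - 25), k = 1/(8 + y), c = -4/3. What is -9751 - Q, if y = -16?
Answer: -916585/94 ≈ -9750.9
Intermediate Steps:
c = -4/3 (c = -4*⅓ = -4/3 ≈ -1.3333)
k = -⅛ (k = 1/(8 - 16) = 1/(-8) = -⅛ ≈ -0.12500)
Q = -9/94 (Q = (-⅛*(-24))/((-5 + 1*(-4/3)) - 25) = 3/((-5 - 4/3) - 25) = 3/(-19/3 - 25) = 3/(-94/3) = 3*(-3/94) = -9/94 ≈ -0.095745)
-9751 - Q = -9751 - 1*(-9/94) = -9751 + 9/94 = -916585/94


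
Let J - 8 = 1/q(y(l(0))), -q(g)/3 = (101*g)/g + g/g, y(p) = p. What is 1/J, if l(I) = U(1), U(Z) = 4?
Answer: 306/2447 ≈ 0.12505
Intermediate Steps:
l(I) = 4
q(g) = -306 (q(g) = -3*((101*g)/g + g/g) = -3*(101 + 1) = -3*102 = -306)
J = 2447/306 (J = 8 + 1/(-306) = 8 - 1/306 = 2447/306 ≈ 7.9967)
1/J = 1/(2447/306) = 306/2447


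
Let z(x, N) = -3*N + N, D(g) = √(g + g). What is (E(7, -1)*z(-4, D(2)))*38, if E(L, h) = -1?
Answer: 152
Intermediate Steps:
D(g) = √2*√g (D(g) = √(2*g) = √2*√g)
z(x, N) = -2*N
(E(7, -1)*z(-4, D(2)))*38 = -(-2)*√2*√2*38 = -(-2)*2*38 = -1*(-4)*38 = 4*38 = 152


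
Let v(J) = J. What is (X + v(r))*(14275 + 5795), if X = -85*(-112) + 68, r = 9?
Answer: 192611790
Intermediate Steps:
X = 9588 (X = 9520 + 68 = 9588)
(X + v(r))*(14275 + 5795) = (9588 + 9)*(14275 + 5795) = 9597*20070 = 192611790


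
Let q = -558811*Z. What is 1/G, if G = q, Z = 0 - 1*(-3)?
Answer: -1/1676433 ≈ -5.9650e-7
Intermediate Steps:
Z = 3 (Z = 0 + 3 = 3)
q = -1676433 (q = -558811*3 = -1676433)
G = -1676433
1/G = 1/(-1676433) = -1/1676433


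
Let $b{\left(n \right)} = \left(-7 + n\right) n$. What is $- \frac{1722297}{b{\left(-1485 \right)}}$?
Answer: $- \frac{574099}{738540} \approx -0.77734$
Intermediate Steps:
$b{\left(n \right)} = n \left(-7 + n\right)$
$- \frac{1722297}{b{\left(-1485 \right)}} = - \frac{1722297}{\left(-1485\right) \left(-7 - 1485\right)} = - \frac{1722297}{\left(-1485\right) \left(-1492\right)} = - \frac{1722297}{2215620} = \left(-1722297\right) \frac{1}{2215620} = - \frac{574099}{738540}$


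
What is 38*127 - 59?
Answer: 4767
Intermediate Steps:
38*127 - 59 = 4826 - 59 = 4767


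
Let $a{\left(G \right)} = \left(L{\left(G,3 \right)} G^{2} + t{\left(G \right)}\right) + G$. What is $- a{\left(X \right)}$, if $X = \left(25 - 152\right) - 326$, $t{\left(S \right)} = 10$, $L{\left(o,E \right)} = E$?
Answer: $-615184$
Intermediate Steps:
$X = -453$ ($X = -127 - 326 = -453$)
$a{\left(G \right)} = 10 + G + 3 G^{2}$ ($a{\left(G \right)} = \left(3 G^{2} + 10\right) + G = \left(10 + 3 G^{2}\right) + G = 10 + G + 3 G^{2}$)
$- a{\left(X \right)} = - (10 - 453 + 3 \left(-453\right)^{2}) = - (10 - 453 + 3 \cdot 205209) = - (10 - 453 + 615627) = \left(-1\right) 615184 = -615184$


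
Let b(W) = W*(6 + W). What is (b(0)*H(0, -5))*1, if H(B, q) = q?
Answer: 0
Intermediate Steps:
(b(0)*H(0, -5))*1 = ((0*(6 + 0))*(-5))*1 = ((0*6)*(-5))*1 = (0*(-5))*1 = 0*1 = 0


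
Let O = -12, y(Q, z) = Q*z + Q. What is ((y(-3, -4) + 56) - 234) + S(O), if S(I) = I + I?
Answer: -193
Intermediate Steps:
y(Q, z) = Q + Q*z
S(I) = 2*I
((y(-3, -4) + 56) - 234) + S(O) = ((-3*(1 - 4) + 56) - 234) + 2*(-12) = ((-3*(-3) + 56) - 234) - 24 = ((9 + 56) - 234) - 24 = (65 - 234) - 24 = -169 - 24 = -193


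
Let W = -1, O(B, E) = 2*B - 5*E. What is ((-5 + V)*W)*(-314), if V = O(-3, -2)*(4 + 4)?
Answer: 8478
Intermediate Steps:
O(B, E) = -5*E + 2*B
V = 32 (V = (-5*(-2) + 2*(-3))*(4 + 4) = (10 - 6)*8 = 4*8 = 32)
((-5 + V)*W)*(-314) = ((-5 + 32)*(-1))*(-314) = (27*(-1))*(-314) = -27*(-314) = 8478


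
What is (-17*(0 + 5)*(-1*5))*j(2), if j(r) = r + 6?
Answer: 3400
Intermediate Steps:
j(r) = 6 + r
(-17*(0 + 5)*(-1*5))*j(2) = (-17*(0 + 5)*(-1*5))*(6 + 2) = -85*(-5)*8 = -17*(-25)*8 = 425*8 = 3400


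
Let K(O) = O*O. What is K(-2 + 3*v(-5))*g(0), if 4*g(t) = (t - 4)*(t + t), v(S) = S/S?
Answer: 0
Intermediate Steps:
v(S) = 1
g(t) = t*(-4 + t)/2 (g(t) = ((t - 4)*(t + t))/4 = ((-4 + t)*(2*t))/4 = (2*t*(-4 + t))/4 = t*(-4 + t)/2)
K(O) = O**2
K(-2 + 3*v(-5))*g(0) = (-2 + 3*1)**2*((1/2)*0*(-4 + 0)) = (-2 + 3)**2*((1/2)*0*(-4)) = 1**2*0 = 1*0 = 0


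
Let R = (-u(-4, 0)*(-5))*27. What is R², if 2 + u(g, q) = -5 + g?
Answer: 2205225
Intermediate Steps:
u(g, q) = -7 + g (u(g, q) = -2 + (-5 + g) = -7 + g)
R = -1485 (R = (-(-7 - 4)*(-5))*27 = (-1*(-11)*(-5))*27 = (11*(-5))*27 = -55*27 = -1485)
R² = (-1485)² = 2205225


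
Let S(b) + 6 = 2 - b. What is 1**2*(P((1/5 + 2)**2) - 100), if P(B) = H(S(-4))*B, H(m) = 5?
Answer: -379/5 ≈ -75.800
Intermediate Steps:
S(b) = -4 - b (S(b) = -6 + (2 - b) = -4 - b)
P(B) = 5*B
1**2*(P((1/5 + 2)**2) - 100) = 1**2*(5*(1/5 + 2)**2 - 100) = 1*(5*(1/5 + 2)**2 - 100) = 1*(5*(11/5)**2 - 100) = 1*(5*(121/25) - 100) = 1*(121/5 - 100) = 1*(-379/5) = -379/5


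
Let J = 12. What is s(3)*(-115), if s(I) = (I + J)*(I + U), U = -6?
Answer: 5175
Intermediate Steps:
s(I) = (-6 + I)*(12 + I) (s(I) = (I + 12)*(I - 6) = (12 + I)*(-6 + I) = (-6 + I)*(12 + I))
s(3)*(-115) = (-72 + 3**2 + 6*3)*(-115) = (-72 + 9 + 18)*(-115) = -45*(-115) = 5175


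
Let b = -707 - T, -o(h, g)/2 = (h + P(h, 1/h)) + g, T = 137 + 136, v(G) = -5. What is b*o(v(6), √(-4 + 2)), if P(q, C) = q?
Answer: -19600 + 1960*I*√2 ≈ -19600.0 + 2771.9*I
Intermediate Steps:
T = 273
o(h, g) = -4*h - 2*g (o(h, g) = -2*((h + h) + g) = -2*(2*h + g) = -2*(g + 2*h) = -4*h - 2*g)
b = -980 (b = -707 - 1*273 = -707 - 273 = -980)
b*o(v(6), √(-4 + 2)) = -980*(-4*(-5) - 2*√(-4 + 2)) = -980*(20 - 2*I*√2) = -19600 + 1960*I*√2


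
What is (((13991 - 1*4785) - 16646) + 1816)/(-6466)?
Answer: 2812/3233 ≈ 0.86978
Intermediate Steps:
(((13991 - 1*4785) - 16646) + 1816)/(-6466) = (((13991 - 4785) - 16646) + 1816)*(-1/6466) = ((9206 - 16646) + 1816)*(-1/6466) = (-7440 + 1816)*(-1/6466) = -5624*(-1/6466) = 2812/3233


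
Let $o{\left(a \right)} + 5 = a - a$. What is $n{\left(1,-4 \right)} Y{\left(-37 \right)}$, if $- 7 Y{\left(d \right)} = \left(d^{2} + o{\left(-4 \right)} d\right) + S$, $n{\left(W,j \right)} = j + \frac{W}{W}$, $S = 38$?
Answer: $\frac{4776}{7} \approx 682.29$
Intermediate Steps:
$n{\left(W,j \right)} = 1 + j$ ($n{\left(W,j \right)} = j + 1 = 1 + j$)
$o{\left(a \right)} = -5$ ($o{\left(a \right)} = -5 + \left(a - a\right) = -5 + 0 = -5$)
$Y{\left(d \right)} = - \frac{38}{7} - \frac{d^{2}}{7} + \frac{5 d}{7}$ ($Y{\left(d \right)} = - \frac{\left(d^{2} - 5 d\right) + 38}{7} = - \frac{38 + d^{2} - 5 d}{7} = - \frac{38}{7} - \frac{d^{2}}{7} + \frac{5 d}{7}$)
$n{\left(1,-4 \right)} Y{\left(-37 \right)} = \left(1 - 4\right) \left(- \frac{38}{7} - \frac{\left(-37\right)^{2}}{7} + \frac{5}{7} \left(-37\right)\right) = - 3 \left(- \frac{38}{7} - \frac{1369}{7} - \frac{185}{7}\right) = \left(-3\right) \left(- \frac{1592}{7}\right) = \frac{4776}{7}$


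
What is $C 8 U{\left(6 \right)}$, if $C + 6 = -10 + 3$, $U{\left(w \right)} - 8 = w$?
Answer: $-1456$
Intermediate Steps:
$U{\left(w \right)} = 8 + w$
$C = -13$ ($C = -6 + \left(-10 + 3\right) = -6 - 7 = -13$)
$C 8 U{\left(6 \right)} = \left(-13\right) 8 \left(8 + 6\right) = \left(-104\right) 14 = -1456$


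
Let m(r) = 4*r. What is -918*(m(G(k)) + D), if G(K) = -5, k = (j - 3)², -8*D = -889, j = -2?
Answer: -334611/4 ≈ -83653.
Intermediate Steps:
D = 889/8 (D = -⅛*(-889) = 889/8 ≈ 111.13)
k = 25 (k = (-2 - 3)² = (-5)² = 25)
-918*(m(G(k)) + D) = -918*(4*(-5) + 889/8) = -918*(-20 + 889/8) = -918*729/8 = -334611/4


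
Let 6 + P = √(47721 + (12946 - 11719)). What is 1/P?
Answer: 1/8152 + √12237/24456 ≈ 0.0046459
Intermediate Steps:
P = -6 + 2*√12237 (P = -6 + √(47721 + (12946 - 11719)) = -6 + √(47721 + 1227) = -6 + √48948 = -6 + 2*√12237 ≈ 215.24)
1/P = 1/(-6 + 2*√12237)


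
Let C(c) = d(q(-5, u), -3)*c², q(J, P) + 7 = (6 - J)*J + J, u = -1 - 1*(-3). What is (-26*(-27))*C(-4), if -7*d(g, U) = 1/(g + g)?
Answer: 5616/469 ≈ 11.974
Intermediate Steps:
u = 2 (u = -1 + 3 = 2)
q(J, P) = -7 + J + J*(6 - J) (q(J, P) = -7 + ((6 - J)*J + J) = -7 + (J*(6 - J) + J) = -7 + (J + J*(6 - J)) = -7 + J + J*(6 - J))
d(g, U) = -1/(14*g) (d(g, U) = -1/(7*(g + g)) = -1/(2*g)/7 = -1/(14*g))
C(c) = c²/938 (C(c) = (-1/(14*(-7 - 1*(-5)² + 7*(-5))))*c² = (-1/(14*(-7 - 1*25 - 35)))*c² = (-1/(14*(-7 - 25 - 35)))*c² = (-1/14/(-67))*c² = (-1/14*(-1/67))*c² = c²/938)
(-26*(-27))*C(-4) = (-26*(-27))*((1/938)*(-4)²) = 702*((1/938)*16) = 702*(8/469) = 5616/469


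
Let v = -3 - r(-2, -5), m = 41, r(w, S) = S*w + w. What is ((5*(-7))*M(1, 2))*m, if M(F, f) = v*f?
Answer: 31570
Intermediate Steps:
r(w, S) = w + S*w
v = -11 (v = -3 - (-2)*(1 - 5) = -3 - (-2)*(-4) = -3 - 1*8 = -3 - 8 = -11)
M(F, f) = -11*f
((5*(-7))*M(1, 2))*m = ((5*(-7))*(-11*2))*41 = -35*(-22)*41 = 770*41 = 31570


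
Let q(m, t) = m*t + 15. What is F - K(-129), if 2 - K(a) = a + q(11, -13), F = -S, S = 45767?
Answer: -46026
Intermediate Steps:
q(m, t) = 15 + m*t
F = -45767 (F = -1*45767 = -45767)
K(a) = 130 - a (K(a) = 2 - (a + (15 + 11*(-13))) = 2 - (a + (15 - 143)) = 2 - (a - 128) = 2 - (-128 + a) = 2 + (128 - a) = 130 - a)
F - K(-129) = -45767 - (130 - 1*(-129)) = -45767 - (130 + 129) = -45767 - 1*259 = -45767 - 259 = -46026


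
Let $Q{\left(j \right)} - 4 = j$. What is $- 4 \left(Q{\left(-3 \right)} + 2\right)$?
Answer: $-12$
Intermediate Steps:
$Q{\left(j \right)} = 4 + j$
$- 4 \left(Q{\left(-3 \right)} + 2\right) = - 4 \left(\left(4 - 3\right) + 2\right) = - 4 \left(1 + 2\right) = \left(-4\right) 3 = -12$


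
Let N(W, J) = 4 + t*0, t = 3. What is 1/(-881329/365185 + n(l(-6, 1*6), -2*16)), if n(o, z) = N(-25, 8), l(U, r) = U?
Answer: 365185/579411 ≈ 0.63027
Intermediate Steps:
N(W, J) = 4 (N(W, J) = 4 + 3*0 = 4 + 0 = 4)
n(o, z) = 4
1/(-881329/365185 + n(l(-6, 1*6), -2*16)) = 1/(-881329/365185 + 4) = 1/(579411/365185) = 365185/579411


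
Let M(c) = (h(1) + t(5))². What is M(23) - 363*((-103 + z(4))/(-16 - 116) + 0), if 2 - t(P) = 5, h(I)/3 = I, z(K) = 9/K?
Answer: -4433/16 ≈ -277.06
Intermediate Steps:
h(I) = 3*I
t(P) = -3 (t(P) = 2 - 1*5 = 2 - 5 = -3)
M(c) = 0 (M(c) = (3*1 - 3)² = (3 - 3)² = 0² = 0)
M(23) - 363*((-103 + z(4))/(-16 - 116) + 0) = 0 - 363*((-103 + 9/4)/(-16 - 116) + 0) = 0 - 363*((-103 + 9*(¼))/(-132) + 0) = 0 - 363*((-103 + 9/4)*(-1/132) + 0) = 0 - 363*(-403/4*(-1/132) + 0) = 0 - 363*(403/528 + 0) = 0 - 363*403/528 = 0 - 4433/16 = -4433/16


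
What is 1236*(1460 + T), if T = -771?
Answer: 851604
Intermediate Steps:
1236*(1460 + T) = 1236*(1460 - 771) = 1236*689 = 851604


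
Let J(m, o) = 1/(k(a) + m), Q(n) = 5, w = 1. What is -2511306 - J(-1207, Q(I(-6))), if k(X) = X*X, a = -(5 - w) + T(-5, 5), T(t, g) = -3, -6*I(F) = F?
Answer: -2908092347/1158 ≈ -2.5113e+6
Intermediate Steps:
I(F) = -F/6
a = -7 (a = -(5 - 1*1) - 3 = -(5 - 1) - 3 = -1*4 - 3 = -4 - 3 = -7)
k(X) = X²
J(m, o) = 1/(49 + m) (J(m, o) = 1/((-7)² + m) = 1/(49 + m))
-2511306 - J(-1207, Q(I(-6))) = -2511306 - 1/(49 - 1207) = -2511306 - 1/(-1158) = -2511306 - 1*(-1/1158) = -2511306 + 1/1158 = -2908092347/1158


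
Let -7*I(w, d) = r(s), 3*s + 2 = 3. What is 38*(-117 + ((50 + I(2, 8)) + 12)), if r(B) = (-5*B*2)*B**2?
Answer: -394630/189 ≈ -2088.0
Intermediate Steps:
s = 1/3 (s = -2/3 + (1/3)*3 = -2/3 + 1 = 1/3 ≈ 0.33333)
r(B) = -10*B**3 (r(B) = (-10*B)*B**2 = -10*B**3)
I(w, d) = 10/189 (I(w, d) = -(-10)*(1/3)**3/7 = -(-10)/(7*27) = -1/7*(-10/27) = 10/189)
38*(-117 + ((50 + I(2, 8)) + 12)) = 38*(-117 + ((50 + 10/189) + 12)) = 38*(-117 + (9460/189 + 12)) = 38*(-117 + 11728/189) = 38*(-10385/189) = -394630/189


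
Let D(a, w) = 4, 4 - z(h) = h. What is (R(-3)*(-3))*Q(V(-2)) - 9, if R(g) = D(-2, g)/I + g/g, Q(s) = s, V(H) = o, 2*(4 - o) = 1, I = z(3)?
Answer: -123/2 ≈ -61.500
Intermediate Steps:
z(h) = 4 - h
I = 1 (I = 4 - 1*3 = 4 - 3 = 1)
o = 7/2 (o = 4 - ½*1 = 4 - ½ = 7/2 ≈ 3.5000)
V(H) = 7/2
R(g) = 5 (R(g) = 4/1 + g/g = 4*1 + 1 = 4 + 1 = 5)
(R(-3)*(-3))*Q(V(-2)) - 9 = (5*(-3))*(7/2) - 9 = -15*7/2 - 9 = -105/2 - 9 = -123/2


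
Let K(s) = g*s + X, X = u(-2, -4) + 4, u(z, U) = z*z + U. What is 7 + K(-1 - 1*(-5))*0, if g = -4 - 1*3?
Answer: 7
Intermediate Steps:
u(z, U) = U + z**2 (u(z, U) = z**2 + U = U + z**2)
g = -7 (g = -4 - 3 = -7)
X = 4 (X = (-4 + (-2)**2) + 4 = (-4 + 4) + 4 = 0 + 4 = 4)
K(s) = 4 - 7*s (K(s) = -7*s + 4 = 4 - 7*s)
7 + K(-1 - 1*(-5))*0 = 7 + (4 - 7*(-1 - 1*(-5)))*0 = 7 + (4 - 7*(-1 + 5))*0 = 7 + (4 - 7*4)*0 = 7 + (4 - 28)*0 = 7 - 24*0 = 7 + 0 = 7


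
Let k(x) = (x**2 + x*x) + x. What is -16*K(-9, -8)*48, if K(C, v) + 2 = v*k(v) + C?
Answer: 745728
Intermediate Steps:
k(x) = x + 2*x**2 (k(x) = (x**2 + x**2) + x = 2*x**2 + x = x + 2*x**2)
K(C, v) = -2 + C + v**2*(1 + 2*v) (K(C, v) = -2 + (v*(v*(1 + 2*v)) + C) = -2 + (v**2*(1 + 2*v) + C) = -2 + (C + v**2*(1 + 2*v)) = -2 + C + v**2*(1 + 2*v))
-16*K(-9, -8)*48 = -16*(-2 - 9 + (-8)**2*(1 + 2*(-8)))*48 = -16*(-2 - 9 + 64*(1 - 16))*48 = -16*(-2 - 9 + 64*(-15))*48 = -16*(-2 - 9 - 960)*48 = -16*(-971)*48 = 15536*48 = 745728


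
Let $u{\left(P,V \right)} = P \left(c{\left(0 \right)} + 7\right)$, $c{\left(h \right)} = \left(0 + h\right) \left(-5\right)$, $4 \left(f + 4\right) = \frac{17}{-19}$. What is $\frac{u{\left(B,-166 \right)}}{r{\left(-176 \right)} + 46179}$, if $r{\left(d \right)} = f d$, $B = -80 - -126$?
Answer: $\frac{6118}{891525} \approx 0.0068624$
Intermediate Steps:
$f = - \frac{321}{76}$ ($f = -4 + \frac{17 \frac{1}{-19}}{4} = -4 + \frac{17 \left(- \frac{1}{19}\right)}{4} = -4 + \frac{1}{4} \left(- \frac{17}{19}\right) = -4 - \frac{17}{76} = - \frac{321}{76} \approx -4.2237$)
$c{\left(h \right)} = - 5 h$ ($c{\left(h \right)} = h \left(-5\right) = - 5 h$)
$B = 46$ ($B = -80 + 126 = 46$)
$u{\left(P,V \right)} = 7 P$ ($u{\left(P,V \right)} = P \left(\left(-5\right) 0 + 7\right) = P \left(0 + 7\right) = P 7 = 7 P$)
$r{\left(d \right)} = - \frac{321 d}{76}$
$\frac{u{\left(B,-166 \right)}}{r{\left(-176 \right)} + 46179} = \frac{7 \cdot 46}{\left(- \frac{321}{76}\right) \left(-176\right) + 46179} = \frac{322}{\frac{14124}{19} + 46179} = \frac{322}{\frac{891525}{19}} = 322 \cdot \frac{19}{891525} = \frac{6118}{891525}$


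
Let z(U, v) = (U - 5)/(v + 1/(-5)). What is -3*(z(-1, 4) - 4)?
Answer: 318/19 ≈ 16.737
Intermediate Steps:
z(U, v) = (-5 + U)/(-⅕ + v) (z(U, v) = (-5 + U)/(v - ⅕) = (-5 + U)/(-⅕ + v))
-3*(z(-1, 4) - 4) = -3*(5*(-5 - 1)/(-1 + 5*4) - 4) = -3*(5*(-6)/(-1 + 20) - 4) = -3*(5*(-6)/19 - 4) = -3*(5*(1/19)*(-6) - 4) = -3*(-30/19 - 4) = -3*(-106/19) = 318/19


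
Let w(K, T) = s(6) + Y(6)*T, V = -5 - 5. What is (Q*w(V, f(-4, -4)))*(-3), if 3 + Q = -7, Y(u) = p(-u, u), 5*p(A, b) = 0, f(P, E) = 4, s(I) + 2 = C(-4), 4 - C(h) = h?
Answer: 180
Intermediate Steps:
C(h) = 4 - h
s(I) = 6 (s(I) = -2 + (4 - 1*(-4)) = -2 + (4 + 4) = -2 + 8 = 6)
p(A, b) = 0 (p(A, b) = (⅕)*0 = 0)
Y(u) = 0
Q = -10 (Q = -3 - 7 = -10)
V = -10
w(K, T) = 6 (w(K, T) = 6 + 0*T = 6 + 0 = 6)
(Q*w(V, f(-4, -4)))*(-3) = -10*6*(-3) = -60*(-3) = 180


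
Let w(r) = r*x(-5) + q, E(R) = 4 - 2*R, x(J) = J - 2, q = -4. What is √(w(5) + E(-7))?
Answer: I*√21 ≈ 4.5826*I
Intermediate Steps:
x(J) = -2 + J
w(r) = -4 - 7*r (w(r) = r*(-2 - 5) - 4 = r*(-7) - 4 = -7*r - 4 = -4 - 7*r)
√(w(5) + E(-7)) = √((-4 - 7*5) + (4 - 2*(-7))) = √((-4 - 35) + (4 + 14)) = √(-39 + 18) = √(-21) = I*√21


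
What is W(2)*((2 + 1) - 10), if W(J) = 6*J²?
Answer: -168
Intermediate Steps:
W(2)*((2 + 1) - 10) = (6*2²)*((2 + 1) - 10) = (6*4)*(3 - 10) = 24*(-7) = -168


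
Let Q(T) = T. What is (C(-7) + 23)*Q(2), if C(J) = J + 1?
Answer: 34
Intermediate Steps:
C(J) = 1 + J
(C(-7) + 23)*Q(2) = ((1 - 7) + 23)*2 = (-6 + 23)*2 = 17*2 = 34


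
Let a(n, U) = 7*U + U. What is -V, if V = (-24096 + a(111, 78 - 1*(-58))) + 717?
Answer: 22291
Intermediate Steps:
a(n, U) = 8*U
V = -22291 (V = (-24096 + 8*(78 - 1*(-58))) + 717 = (-24096 + 8*(78 + 58)) + 717 = (-24096 + 8*136) + 717 = (-24096 + 1088) + 717 = -23008 + 717 = -22291)
-V = -1*(-22291) = 22291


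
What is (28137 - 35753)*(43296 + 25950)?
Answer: -527377536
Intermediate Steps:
(28137 - 35753)*(43296 + 25950) = -7616*69246 = -527377536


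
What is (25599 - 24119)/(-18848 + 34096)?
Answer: 185/1906 ≈ 0.097062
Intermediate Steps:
(25599 - 24119)/(-18848 + 34096) = 1480/15248 = 1480*(1/15248) = 185/1906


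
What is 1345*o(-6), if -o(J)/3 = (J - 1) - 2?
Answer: 36315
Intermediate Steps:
o(J) = 9 - 3*J (o(J) = -3*((J - 1) - 2) = -3*((-1 + J) - 2) = -3*(-3 + J) = 9 - 3*J)
1345*o(-6) = 1345*(9 - 3*(-6)) = 1345*(9 + 18) = 1345*27 = 36315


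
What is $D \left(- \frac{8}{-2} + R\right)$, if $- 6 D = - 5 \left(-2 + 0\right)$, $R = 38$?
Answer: $-70$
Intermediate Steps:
$D = - \frac{5}{3}$ ($D = - \frac{\left(-5\right) \left(-2 + 0\right)}{6} = - \frac{\left(-5\right) \left(-2\right)}{6} = \left(- \frac{1}{6}\right) 10 = - \frac{5}{3} \approx -1.6667$)
$D \left(- \frac{8}{-2} + R\right) = - \frac{5 \left(- \frac{8}{-2} + 38\right)}{3} = - \frac{5 \left(\left(-8\right) \left(- \frac{1}{2}\right) + 38\right)}{3} = - \frac{5 \left(4 + 38\right)}{3} = \left(- \frac{5}{3}\right) 42 = -70$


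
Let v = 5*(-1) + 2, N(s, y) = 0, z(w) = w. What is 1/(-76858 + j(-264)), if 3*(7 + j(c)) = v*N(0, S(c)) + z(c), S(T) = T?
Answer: -1/76953 ≈ -1.2995e-5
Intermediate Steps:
v = -3 (v = -5 + 2 = -3)
j(c) = -7 + c/3 (j(c) = -7 + (-3*0 + c)/3 = -7 + (0 + c)/3 = -7 + c/3)
1/(-76858 + j(-264)) = 1/(-76858 + (-7 + (1/3)*(-264))) = 1/(-76858 + (-7 - 88)) = 1/(-76858 - 95) = 1/(-76953) = -1/76953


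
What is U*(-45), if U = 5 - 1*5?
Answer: 0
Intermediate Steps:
U = 0 (U = 5 - 5 = 0)
U*(-45) = 0*(-45) = 0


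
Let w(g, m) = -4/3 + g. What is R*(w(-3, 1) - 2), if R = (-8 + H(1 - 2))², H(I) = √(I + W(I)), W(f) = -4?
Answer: -1121/3 + 304*I*√5/3 ≈ -373.67 + 226.59*I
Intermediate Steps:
H(I) = √(-4 + I) (H(I) = √(I - 4) = √(-4 + I))
w(g, m) = -4/3 + g (w(g, m) = -4*⅓ + g = -4/3 + g)
R = (-8 + I*√5)² (R = (-8 + √(-4 + (1 - 2)))² = (-8 + √(-4 - 1))² = (-8 + √(-5))² = (-8 + I*√5)² ≈ 59.0 - 35.777*I)
R*(w(-3, 1) - 2) = (8 - I*√5)²*((-4/3 - 3) - 2) = (8 - I*√5)²*(-13/3 - 2) = (8 - I*√5)²*(-19/3) = -19*(8 - I*√5)²/3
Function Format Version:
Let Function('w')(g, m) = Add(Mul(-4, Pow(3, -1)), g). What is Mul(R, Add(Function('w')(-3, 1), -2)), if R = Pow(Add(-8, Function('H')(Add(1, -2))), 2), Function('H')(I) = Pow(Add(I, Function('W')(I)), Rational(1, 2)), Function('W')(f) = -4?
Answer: Add(Rational(-1121, 3), Mul(Rational(304, 3), I, Pow(5, Rational(1, 2)))) ≈ Add(-373.67, Mul(226.59, I))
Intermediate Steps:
Function('H')(I) = Pow(Add(-4, I), Rational(1, 2)) (Function('H')(I) = Pow(Add(I, -4), Rational(1, 2)) = Pow(Add(-4, I), Rational(1, 2)))
Function('w')(g, m) = Add(Rational(-4, 3), g) (Function('w')(g, m) = Add(Mul(-4, Rational(1, 3)), g) = Add(Rational(-4, 3), g))
R = Pow(Add(-8, Mul(I, Pow(5, Rational(1, 2)))), 2) (R = Pow(Add(-8, Pow(Add(-4, Add(1, -2)), Rational(1, 2))), 2) = Pow(Add(-8, Pow(Add(-4, -1), Rational(1, 2))), 2) = Pow(Add(-8, Pow(-5, Rational(1, 2))), 2) = Pow(Add(-8, Mul(I, Pow(5, Rational(1, 2)))), 2) ≈ Add(59.000, Mul(-35.777, I)))
Mul(R, Add(Function('w')(-3, 1), -2)) = Mul(Pow(Add(8, Mul(-1, I, Pow(5, Rational(1, 2)))), 2), Add(Add(Rational(-4, 3), -3), -2)) = Mul(Pow(Add(8, Mul(-1, I, Pow(5, Rational(1, 2)))), 2), Add(Rational(-13, 3), -2)) = Mul(Pow(Add(8, Mul(-1, I, Pow(5, Rational(1, 2)))), 2), Rational(-19, 3)) = Mul(Rational(-19, 3), Pow(Add(8, Mul(-1, I, Pow(5, Rational(1, 2)))), 2))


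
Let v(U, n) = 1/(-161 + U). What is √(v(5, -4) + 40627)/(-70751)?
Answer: -√247174629/5518578 ≈ -0.0028489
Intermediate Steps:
√(v(5, -4) + 40627)/(-70751) = √(1/(-161 + 5) + 40627)/(-70751) = √(1/(-156) + 40627)*(-1/70751) = √(-1/156 + 40627)*(-1/70751) = √(6337811/156)*(-1/70751) = (√247174629/78)*(-1/70751) = -√247174629/5518578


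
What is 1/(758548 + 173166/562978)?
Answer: 281489/213523004555 ≈ 1.3183e-6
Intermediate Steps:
1/(758548 + 173166/562978) = 1/(758548 + 173166*(1/562978)) = 1/(758548 + 86583/281489) = 1/(213523004555/281489) = 281489/213523004555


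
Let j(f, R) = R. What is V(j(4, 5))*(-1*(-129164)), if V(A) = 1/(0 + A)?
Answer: 129164/5 ≈ 25833.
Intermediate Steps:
V(A) = 1/A
V(j(4, 5))*(-1*(-129164)) = (-1*(-129164))/5 = (1/5)*129164 = 129164/5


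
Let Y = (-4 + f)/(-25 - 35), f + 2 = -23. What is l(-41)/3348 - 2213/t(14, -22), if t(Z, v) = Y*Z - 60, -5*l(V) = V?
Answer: 1111434077/26733780 ≈ 41.574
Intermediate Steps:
f = -25 (f = -2 - 23 = -25)
l(V) = -V/5
Y = 29/60 (Y = (-4 - 25)/(-25 - 35) = -29/(-60) = -29*(-1/60) = 29/60 ≈ 0.48333)
t(Z, v) = -60 + 29*Z/60 (t(Z, v) = 29*Z/60 - 60 = -60 + 29*Z/60)
l(-41)/3348 - 2213/t(14, -22) = -⅕*(-41)/3348 - 2213/(-60 + (29/60)*14) = (41/5)*(1/3348) - 2213/(-60 + 203/30) = 41/16740 - 2213/(-1597/30) = 41/16740 - 2213*(-30/1597) = 41/16740 + 66390/1597 = 1111434077/26733780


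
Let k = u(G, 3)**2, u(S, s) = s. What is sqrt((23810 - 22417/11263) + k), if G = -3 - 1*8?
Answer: 2*sqrt(755327696935)/11263 ≈ 154.33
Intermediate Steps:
G = -11 (G = -3 - 8 = -11)
k = 9 (k = 3**2 = 9)
sqrt((23810 - 22417/11263) + k) = sqrt((23810 - 22417/11263) + 9) = sqrt(268149613/11263 + 9) = sqrt(268250980/11263) = 2*sqrt(755327696935)/11263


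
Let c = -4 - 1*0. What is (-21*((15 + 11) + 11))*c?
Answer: 3108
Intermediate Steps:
c = -4 (c = -4 + 0 = -4)
(-21*((15 + 11) + 11))*c = -21*((15 + 11) + 11)*(-4) = -21*(26 + 11)*(-4) = -21*37*(-4) = -777*(-4) = 3108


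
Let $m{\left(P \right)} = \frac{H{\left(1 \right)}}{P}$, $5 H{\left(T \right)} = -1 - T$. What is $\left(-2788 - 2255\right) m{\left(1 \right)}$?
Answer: $\frac{10086}{5} \approx 2017.2$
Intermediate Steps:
$H{\left(T \right)} = - \frac{1}{5} - \frac{T}{5}$ ($H{\left(T \right)} = \frac{-1 - T}{5} = - \frac{1}{5} - \frac{T}{5}$)
$m{\left(P \right)} = - \frac{2}{5 P}$ ($m{\left(P \right)} = \frac{- \frac{1}{5} - \frac{1}{5}}{P} = - \frac{2}{5 P}$)
$\left(-2788 - 2255\right) m{\left(1 \right)} = \left(-2788 - 2255\right) \left(- \frac{2}{5 \cdot 1}\right) = \left(-2788 - 2255\right) \left(\left(- \frac{2}{5}\right) 1\right) = \left(-5043\right) \left(- \frac{2}{5}\right) = \frac{10086}{5}$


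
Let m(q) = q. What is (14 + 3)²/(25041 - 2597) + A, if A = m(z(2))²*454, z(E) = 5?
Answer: 254739689/22444 ≈ 11350.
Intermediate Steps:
A = 11350 (A = 5²*454 = 25*454 = 11350)
(14 + 3)²/(25041 - 2597) + A = (14 + 3)²/(25041 - 2597) + 11350 = 17²/22444 + 11350 = 289*(1/22444) + 11350 = 289/22444 + 11350 = 254739689/22444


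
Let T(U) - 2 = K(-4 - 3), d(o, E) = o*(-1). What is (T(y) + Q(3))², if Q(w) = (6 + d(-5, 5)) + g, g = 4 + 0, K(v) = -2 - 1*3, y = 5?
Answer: 144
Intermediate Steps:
K(v) = -5 (K(v) = -2 - 3 = -5)
d(o, E) = -o
g = 4
T(U) = -3 (T(U) = 2 - 5 = -3)
Q(w) = 15 (Q(w) = (6 - 1*(-5)) + 4 = (6 + 5) + 4 = 11 + 4 = 15)
(T(y) + Q(3))² = (-3 + 15)² = 12² = 144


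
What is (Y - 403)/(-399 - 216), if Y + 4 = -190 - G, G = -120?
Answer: 159/205 ≈ 0.77561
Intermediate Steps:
Y = -74 (Y = -4 + (-190 - 1*(-120)) = -4 + (-190 + 120) = -4 - 70 = -74)
(Y - 403)/(-399 - 216) = (-74 - 403)/(-399 - 216) = -477/(-615) = -477*(-1/615) = 159/205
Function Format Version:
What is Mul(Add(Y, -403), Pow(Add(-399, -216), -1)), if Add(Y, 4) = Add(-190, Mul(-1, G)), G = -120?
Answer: Rational(159, 205) ≈ 0.77561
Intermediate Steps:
Y = -74 (Y = Add(-4, Add(-190, Mul(-1, -120))) = Add(-4, Add(-190, 120)) = Add(-4, -70) = -74)
Mul(Add(Y, -403), Pow(Add(-399, -216), -1)) = Mul(Add(-74, -403), Pow(Add(-399, -216), -1)) = Mul(-477, Pow(-615, -1)) = Mul(-477, Rational(-1, 615)) = Rational(159, 205)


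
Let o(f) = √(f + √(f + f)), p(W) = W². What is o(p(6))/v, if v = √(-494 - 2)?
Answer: -I*√(1116 + 186*√2)/124 ≈ -0.29948*I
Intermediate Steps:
o(f) = √(f + √2*√f) (o(f) = √(f + √(2*f)) = √(f + √2*√f))
v = 4*I*√31 (v = √(-496) = 4*I*√31 ≈ 22.271*I)
o(p(6))/v = √(6² + √2*√(6²))/((4*I*√31)) = √(36 + √2*√36)*(-I*√31/124) = √(36 + √2*6)*(-I*√31/124) = √(36 + 6*√2)*(-I*√31/124) = -I*√31*√(36 + 6*√2)/124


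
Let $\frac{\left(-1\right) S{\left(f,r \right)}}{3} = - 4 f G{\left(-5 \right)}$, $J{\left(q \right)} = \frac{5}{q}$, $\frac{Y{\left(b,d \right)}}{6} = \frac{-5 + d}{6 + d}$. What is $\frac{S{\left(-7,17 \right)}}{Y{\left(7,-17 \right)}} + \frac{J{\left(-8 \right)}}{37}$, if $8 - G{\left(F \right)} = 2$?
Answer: $- \frac{12437}{296} \approx -42.017$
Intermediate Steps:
$G{\left(F \right)} = 6$ ($G{\left(F \right)} = 8 - 2 = 6$)
$Y{\left(b,d \right)} = \frac{6 \left(-5 + d\right)}{6 + d}$ ($Y{\left(b,d \right)} = 6 \frac{-5 + d}{6 + d} = \frac{6 \left(-5 + d\right)}{6 + d}$)
$S{\left(f,r \right)} = 72 f$ ($S{\left(f,r \right)} = - 3 - 4 f 6 = - 3 \left(- 24 f\right) = 72 f$)
$\frac{S{\left(-7,17 \right)}}{Y{\left(7,-17 \right)}} + \frac{J{\left(-8 \right)}}{37} = \frac{72 \left(-7\right)}{6 \frac{1}{6 - 17} \left(-5 - 17\right)} + \frac{5 \frac{1}{-8}}{37} = - \frac{504}{6 \frac{1}{-11} \left(-22\right)} + 5 \left(- \frac{1}{8}\right) \frac{1}{37} = - \frac{504}{6 \left(- \frac{1}{11}\right) \left(-22\right)} - \frac{5}{296} = - \frac{504}{12} - \frac{5}{296} = \left(-504\right) \frac{1}{12} - \frac{5}{296} = -42 - \frac{5}{296} = - \frac{12437}{296}$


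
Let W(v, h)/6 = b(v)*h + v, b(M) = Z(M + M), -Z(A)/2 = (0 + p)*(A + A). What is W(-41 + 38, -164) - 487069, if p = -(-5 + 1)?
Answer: -581551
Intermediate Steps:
p = 4 (p = -1*(-4) = 4)
Z(A) = -16*A (Z(A) = -2*(0 + 4)*(A + A) = -8*2*A = -16*A)
b(M) = -32*M (b(M) = -16*(M + M) = -32*M)
W(v, h) = 6*v - 192*h*v (W(v, h) = 6*((-32*v)*h + v) = 6*(-32*h*v + v) = 6*(v - 32*h*v) = 6*v - 192*h*v)
W(-41 + 38, -164) - 487069 = 6*(-41 + 38)*(1 - 32*(-164)) - 487069 = 6*(-3)*(1 + 5248) - 487069 = 6*(-3)*5249 - 487069 = -94482 - 487069 = -581551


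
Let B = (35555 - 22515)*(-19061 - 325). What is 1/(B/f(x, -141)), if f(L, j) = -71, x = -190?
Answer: 71/252793440 ≈ 2.8086e-7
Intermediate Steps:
B = -252793440 (B = 13040*(-19386) = -252793440)
1/(B/f(x, -141)) = 1/(-252793440/(-71)) = 1/(-252793440*(-1/71)) = 1/(252793440/71) = 71/252793440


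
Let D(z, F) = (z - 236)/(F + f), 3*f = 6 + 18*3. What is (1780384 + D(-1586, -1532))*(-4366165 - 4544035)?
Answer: -2998218179973250/189 ≈ -1.5864e+13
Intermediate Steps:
f = 20 (f = (6 + 18*3)/3 = (6 + 54)/3 = (1/3)*60 = 20)
D(z, F) = (-236 + z)/(20 + F) (D(z, F) = (z - 236)/(F + 20) = (-236 + z)/(20 + F))
(1780384 + D(-1586, -1532))*(-4366165 - 4544035) = (1780384 + (-236 - 1586)/(20 - 1532))*(-4366165 - 4544035) = (1780384 - 1822/(-1512))*(-8910200) = (1780384 - 1/1512*(-1822))*(-8910200) = (1780384 + 911/756)*(-8910200) = (1345971215/756)*(-8910200) = -2998218179973250/189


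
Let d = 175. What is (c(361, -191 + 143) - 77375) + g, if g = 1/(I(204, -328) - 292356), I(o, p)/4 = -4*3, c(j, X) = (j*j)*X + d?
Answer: -1851679909633/292404 ≈ -6.3326e+6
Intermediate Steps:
c(j, X) = 175 + X*j² (c(j, X) = (j*j)*X + 175 = j²*X + 175 = X*j² + 175 = 175 + X*j²)
I(o, p) = -48 (I(o, p) = 4*(-4*3) = 4*(-12) = -48)
g = -1/292404 (g = 1/(-48 - 292356) = 1/(-292404) = -1/292404 ≈ -3.4199e-6)
(c(361, -191 + 143) - 77375) + g = ((175 + (-191 + 143)*361²) - 77375) - 1/292404 = ((175 - 48*130321) - 77375) - 1/292404 = ((175 - 6255408) - 77375) - 1/292404 = (-6255233 - 77375) - 1/292404 = -6332608 - 1/292404 = -1851679909633/292404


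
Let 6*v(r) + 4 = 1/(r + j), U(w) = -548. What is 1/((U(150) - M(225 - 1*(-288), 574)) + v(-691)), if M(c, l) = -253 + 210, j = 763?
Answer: -432/218447 ≈ -0.0019776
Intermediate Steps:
M(c, l) = -43
v(r) = -⅔ + 1/(6*(763 + r)) (v(r) = -⅔ + 1/(6*(r + 763)) = -⅔ + 1/(6*(763 + r)))
1/((U(150) - M(225 - 1*(-288), 574)) + v(-691)) = 1/((-548 - 1*(-43)) + (-3051 - 4*(-691))/(6*(763 - 691))) = 1/((-548 + 43) + (⅙)*(-3051 + 2764)/72) = 1/(-505 + (⅙)*(1/72)*(-287)) = 1/(-505 - 287/432) = 1/(-218447/432) = -432/218447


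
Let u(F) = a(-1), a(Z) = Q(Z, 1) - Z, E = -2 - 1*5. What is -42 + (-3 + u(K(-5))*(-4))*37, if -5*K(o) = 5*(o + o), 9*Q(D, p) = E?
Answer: -1673/9 ≈ -185.89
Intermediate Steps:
E = -7 (E = -2 - 5 = -7)
Q(D, p) = -7/9 (Q(D, p) = (1/9)*(-7) = -7/9)
a(Z) = -7/9 - Z
K(o) = -2*o (K(o) = -(o + o) = -2*o)
u(F) = 2/9 (u(F) = -7/9 - 1*(-1) = -7/9 + 1 = 2/9)
-42 + (-3 + u(K(-5))*(-4))*37 = -42 + (-3 + (2/9)*(-4))*37 = -42 + (-3 - 8/9)*37 = -42 - 35/9*37 = -42 - 1295/9 = -1673/9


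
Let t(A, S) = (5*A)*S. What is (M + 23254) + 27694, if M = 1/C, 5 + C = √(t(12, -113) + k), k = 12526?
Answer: 291473513/5721 + 13*√34/5721 ≈ 50948.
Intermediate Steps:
t(A, S) = 5*A*S
C = -5 + 13*√34 (C = -5 + √(5*12*(-113) + 12526) = -5 + √(-6780 + 12526) = -5 + √5746 = -5 + 13*√34 ≈ 70.802)
M = 1/(-5 + 13*√34) ≈ 0.014124
(M + 23254) + 27694 = ((5/5721 + 13*√34/5721) + 23254) + 27694 = (133036139/5721 + 13*√34/5721) + 27694 = 291473513/5721 + 13*√34/5721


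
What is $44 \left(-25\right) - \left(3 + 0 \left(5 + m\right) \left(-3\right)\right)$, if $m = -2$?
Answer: $-1103$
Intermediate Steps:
$44 \left(-25\right) - \left(3 + 0 \left(5 + m\right) \left(-3\right)\right) = 44 \left(-25\right) - \left(3 + 0 \left(5 - 2\right) \left(-3\right)\right) = -1100 - \left(3 + 0 \cdot 3 \left(-3\right)\right) = -1100 + \left(-3 + 0 \left(-9\right)\right) = -1100 + \left(-3 + 0\right) = -1100 - 3 = -1103$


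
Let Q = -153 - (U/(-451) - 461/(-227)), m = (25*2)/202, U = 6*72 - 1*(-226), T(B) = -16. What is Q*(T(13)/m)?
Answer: 25407117216/2559425 ≈ 9926.9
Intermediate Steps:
U = 658 (U = 432 + 226 = 658)
m = 25/101 (m = 50*(1/202) = 25/101 ≈ 0.24752)
Q = -15722226/102377 (Q = -153 - (658/(-451) - 461/(-227)) = -153 - (658*(-1/451) - 461*(-1/227)) = -153 - (-658/451 + 461/227) = -153 - 1*58545/102377 = -153 - 58545/102377 = -15722226/102377 ≈ -153.57)
Q*(T(13)/m) = -(-251555616)/(102377*25/101) = -(-251555616)*101/(102377*25) = -15722226/102377*(-1616/25) = 25407117216/2559425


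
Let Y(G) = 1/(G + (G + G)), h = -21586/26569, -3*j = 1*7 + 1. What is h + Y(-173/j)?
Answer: -33396850/41367933 ≈ -0.80731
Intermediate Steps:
j = -8/3 (j = -(1*7 + 1)/3 = -(7 + 1)/3 = -1/3*8 = -8/3 ≈ -2.6667)
h = -21586/26569 (h = -21586*1/26569 = -21586/26569 ≈ -0.81245)
Y(G) = 1/(3*G) (Y(G) = 1/(G + 2*G) = 1/(3*G))
h + Y(-173/j) = -21586/26569 + 1/(3*((-173/(-8/3)))) = -21586/26569 + 1/(3*((-173*(-3/8)))) = -21586/26569 + 1/(3*(519/8)) = -21586/26569 + (1/3)*(8/519) = -21586/26569 + 8/1557 = -33396850/41367933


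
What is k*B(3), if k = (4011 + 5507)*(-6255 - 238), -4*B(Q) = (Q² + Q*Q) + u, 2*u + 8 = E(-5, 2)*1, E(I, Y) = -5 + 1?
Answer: 185401122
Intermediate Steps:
E(I, Y) = -4
u = -6 (u = -4 + (-4*1)/2 = -4 + (½)*(-4) = -4 - 2 = -6)
B(Q) = 3/2 - Q²/2 (B(Q) = -((Q² + Q*Q) - 6)/4 = -((Q² + Q²) - 6)/4 = -(2*Q² - 6)/4 = -(-6 + 2*Q²)/4 = 3/2 - Q²/2)
k = -61800374 (k = 9518*(-6493) = -61800374)
k*B(3) = -61800374*(3/2 - ½*3²) = -61800374*(3/2 - ½*9) = -61800374*(3/2 - 9/2) = -61800374*(-3) = 185401122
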